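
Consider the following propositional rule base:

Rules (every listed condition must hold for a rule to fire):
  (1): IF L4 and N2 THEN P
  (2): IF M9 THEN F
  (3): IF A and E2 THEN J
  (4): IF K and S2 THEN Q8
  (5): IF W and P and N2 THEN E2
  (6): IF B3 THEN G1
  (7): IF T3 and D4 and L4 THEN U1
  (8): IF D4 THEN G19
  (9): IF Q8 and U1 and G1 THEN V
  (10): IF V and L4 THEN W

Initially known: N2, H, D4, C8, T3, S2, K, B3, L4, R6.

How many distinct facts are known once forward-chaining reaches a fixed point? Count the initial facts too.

18

Round 1 — (1), (4), (6), (7), (8), derive P, Q8, G1, U1, G19.
Round 2 — (9), derive V.
Round 3 — (10), derive W.
Round 4 — (5), derive E2.
Closure: {B3, C8, D4, E2, G1, G19, H, K, L4, N2, P, Q8, R6, S2, T3, U1, V, W} — 18 facts.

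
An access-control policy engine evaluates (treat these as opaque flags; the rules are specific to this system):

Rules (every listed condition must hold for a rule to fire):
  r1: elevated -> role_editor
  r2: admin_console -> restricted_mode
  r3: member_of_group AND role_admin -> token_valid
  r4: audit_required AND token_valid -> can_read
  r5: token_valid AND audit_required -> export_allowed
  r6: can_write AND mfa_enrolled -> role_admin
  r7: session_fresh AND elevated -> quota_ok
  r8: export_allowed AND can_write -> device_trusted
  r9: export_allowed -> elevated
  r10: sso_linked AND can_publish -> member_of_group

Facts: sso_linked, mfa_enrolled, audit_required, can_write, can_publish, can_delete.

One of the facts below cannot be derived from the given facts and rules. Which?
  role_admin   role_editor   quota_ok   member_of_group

Round 1 fires r6, r10, giving role_admin, member_of_group.
Round 2 fires r3, giving token_valid.
Round 3 fires r4, r5, giving can_read, export_allowed.
Round 4 fires r8, r9, giving device_trusted, elevated.
Round 5 fires r1, giving role_editor.
Derived: role_editor (round 5), member_of_group (round 1), role_admin (round 1). quota_ok never appears in any round.

quota_ok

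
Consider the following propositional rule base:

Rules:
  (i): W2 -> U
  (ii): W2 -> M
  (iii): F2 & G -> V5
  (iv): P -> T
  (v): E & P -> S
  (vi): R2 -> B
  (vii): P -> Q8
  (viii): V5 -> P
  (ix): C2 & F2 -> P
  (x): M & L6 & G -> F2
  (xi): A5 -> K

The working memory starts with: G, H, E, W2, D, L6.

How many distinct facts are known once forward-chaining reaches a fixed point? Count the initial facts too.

Round 1: (i) [W2 -> U]; (ii) [W2 -> M]. New: U, M.
Round 2: (x) [M & L6 & G -> F2]. New: F2.
Round 3: (iii) [F2 & G -> V5]. New: V5.
Round 4: (viii) [V5 -> P]. New: P.
Round 5: (iv) [P -> T]; (v) [E & P -> S]; (vii) [P -> Q8]. New: T, S, Q8.
Closure: {D, E, F2, G, H, L6, M, P, Q8, S, T, U, V5, W2} — 14 facts.

14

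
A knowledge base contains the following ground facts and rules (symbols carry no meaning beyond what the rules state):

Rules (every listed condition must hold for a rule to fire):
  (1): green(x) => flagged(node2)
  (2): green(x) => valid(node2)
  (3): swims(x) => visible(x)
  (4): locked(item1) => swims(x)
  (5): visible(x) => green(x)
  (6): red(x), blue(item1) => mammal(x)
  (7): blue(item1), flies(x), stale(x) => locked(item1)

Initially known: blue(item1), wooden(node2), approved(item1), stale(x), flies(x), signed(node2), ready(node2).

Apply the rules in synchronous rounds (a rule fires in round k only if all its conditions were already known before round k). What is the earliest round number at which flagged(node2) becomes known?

5

Round 1 — (7), derive locked(item1).
Round 2 — (4), derive swims(x).
Round 3 — (3), derive visible(x).
Round 4 — (5), derive green(x).
Round 5 — (1), (2), derive flagged(node2), valid(node2).
flagged(node2) first appears in round 5.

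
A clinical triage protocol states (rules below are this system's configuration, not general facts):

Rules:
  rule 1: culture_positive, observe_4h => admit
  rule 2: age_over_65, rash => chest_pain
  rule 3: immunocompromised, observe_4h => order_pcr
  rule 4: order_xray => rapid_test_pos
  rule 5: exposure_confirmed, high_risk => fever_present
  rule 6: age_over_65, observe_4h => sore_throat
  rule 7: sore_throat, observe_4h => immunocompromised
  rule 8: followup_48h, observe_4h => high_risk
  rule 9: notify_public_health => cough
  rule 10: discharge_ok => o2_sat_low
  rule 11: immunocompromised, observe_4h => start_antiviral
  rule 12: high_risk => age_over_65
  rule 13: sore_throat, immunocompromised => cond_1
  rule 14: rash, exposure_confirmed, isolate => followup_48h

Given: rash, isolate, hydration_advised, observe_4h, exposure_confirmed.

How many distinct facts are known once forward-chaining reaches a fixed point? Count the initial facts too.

15

Round 1: rule 14 [rash, exposure_confirmed, isolate => followup_48h]. Adds followup_48h.
Round 2: rule 8 [followup_48h, observe_4h => high_risk]. Adds high_risk.
Round 3: rule 5 [exposure_confirmed, high_risk => fever_present]; rule 12 [high_risk => age_over_65]. Adds fever_present, age_over_65.
Round 4: rule 2 [age_over_65, rash => chest_pain]; rule 6 [age_over_65, observe_4h => sore_throat]. Adds chest_pain, sore_throat.
Round 5: rule 7 [sore_throat, observe_4h => immunocompromised]. Adds immunocompromised.
Round 6: rule 3 [immunocompromised, observe_4h => order_pcr]; rule 11 [immunocompromised, observe_4h => start_antiviral]; rule 13 [sore_throat, immunocompromised => cond_1]. Adds order_pcr, start_antiviral, cond_1.
Closure: {age_over_65, chest_pain, cond_1, exposure_confirmed, fever_present, followup_48h, high_risk, hydration_advised, immunocompromised, isolate, observe_4h, order_pcr, rash, sore_throat, start_antiviral} — 15 facts.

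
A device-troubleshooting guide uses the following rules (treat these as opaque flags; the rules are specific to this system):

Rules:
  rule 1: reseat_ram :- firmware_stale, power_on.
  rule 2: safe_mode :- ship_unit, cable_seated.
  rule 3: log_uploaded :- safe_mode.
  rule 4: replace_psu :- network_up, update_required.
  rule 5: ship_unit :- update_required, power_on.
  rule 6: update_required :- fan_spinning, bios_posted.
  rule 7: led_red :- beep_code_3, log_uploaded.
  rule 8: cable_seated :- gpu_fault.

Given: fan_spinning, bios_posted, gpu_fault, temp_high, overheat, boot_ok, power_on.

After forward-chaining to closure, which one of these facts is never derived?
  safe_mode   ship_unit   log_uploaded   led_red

Round 1: rule 6 [update_required :- fan_spinning, bios_posted.]; rule 8 [cable_seated :- gpu_fault.]. New: update_required, cable_seated.
Round 2: rule 5 [ship_unit :- update_required, power_on.]. New: ship_unit.
Round 3: rule 2 [safe_mode :- ship_unit, cable_seated.]. New: safe_mode.
Round 4: rule 3 [log_uploaded :- safe_mode.]. New: log_uploaded.
Derived: log_uploaded (round 4), ship_unit (round 2), safe_mode (round 3). led_red never appears in any round.

led_red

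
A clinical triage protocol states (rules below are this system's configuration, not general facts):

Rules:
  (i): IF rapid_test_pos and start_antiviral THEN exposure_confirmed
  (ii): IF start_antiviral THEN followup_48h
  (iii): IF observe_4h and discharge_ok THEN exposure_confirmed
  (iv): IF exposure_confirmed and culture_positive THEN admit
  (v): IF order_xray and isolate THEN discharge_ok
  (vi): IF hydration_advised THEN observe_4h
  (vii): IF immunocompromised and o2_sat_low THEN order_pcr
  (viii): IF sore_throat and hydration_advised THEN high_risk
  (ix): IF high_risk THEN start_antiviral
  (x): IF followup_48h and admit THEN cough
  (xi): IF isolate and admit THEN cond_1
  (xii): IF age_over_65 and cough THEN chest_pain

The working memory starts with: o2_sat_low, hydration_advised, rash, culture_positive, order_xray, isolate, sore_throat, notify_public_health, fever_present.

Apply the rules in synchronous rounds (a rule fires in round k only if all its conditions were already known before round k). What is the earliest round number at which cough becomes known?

4

Round 1 — (v), (vi), (viii), derive discharge_ok, observe_4h, high_risk.
Round 2 — (iii), (ix), derive exposure_confirmed, start_antiviral.
Round 3 — (ii), (iv), derive followup_48h, admit.
Round 4 — (x), (xi), derive cough, cond_1.
cough first appears in round 4.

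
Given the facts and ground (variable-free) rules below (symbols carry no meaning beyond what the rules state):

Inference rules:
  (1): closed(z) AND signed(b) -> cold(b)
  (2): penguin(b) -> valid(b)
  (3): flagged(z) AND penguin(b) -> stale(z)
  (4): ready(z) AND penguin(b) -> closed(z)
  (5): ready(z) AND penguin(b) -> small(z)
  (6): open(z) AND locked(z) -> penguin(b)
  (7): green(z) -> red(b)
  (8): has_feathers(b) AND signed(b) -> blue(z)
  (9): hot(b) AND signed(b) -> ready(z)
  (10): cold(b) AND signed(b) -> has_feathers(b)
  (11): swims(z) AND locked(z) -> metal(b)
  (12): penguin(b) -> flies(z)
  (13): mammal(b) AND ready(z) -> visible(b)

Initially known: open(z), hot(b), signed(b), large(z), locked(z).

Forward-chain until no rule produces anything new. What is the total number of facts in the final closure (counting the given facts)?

14

Round 1 fires (6), (9), giving penguin(b), ready(z).
Round 2 fires (2), (4), (5), (12), giving valid(b), closed(z), small(z), flies(z).
Round 3 fires (1), giving cold(b).
Round 4 fires (10), giving has_feathers(b).
Round 5 fires (8), giving blue(z).
Closure: {blue(z), closed(z), cold(b), flies(z), has_feathers(b), hot(b), large(z), locked(z), open(z), penguin(b), ready(z), signed(b), small(z), valid(b)} — 14 facts.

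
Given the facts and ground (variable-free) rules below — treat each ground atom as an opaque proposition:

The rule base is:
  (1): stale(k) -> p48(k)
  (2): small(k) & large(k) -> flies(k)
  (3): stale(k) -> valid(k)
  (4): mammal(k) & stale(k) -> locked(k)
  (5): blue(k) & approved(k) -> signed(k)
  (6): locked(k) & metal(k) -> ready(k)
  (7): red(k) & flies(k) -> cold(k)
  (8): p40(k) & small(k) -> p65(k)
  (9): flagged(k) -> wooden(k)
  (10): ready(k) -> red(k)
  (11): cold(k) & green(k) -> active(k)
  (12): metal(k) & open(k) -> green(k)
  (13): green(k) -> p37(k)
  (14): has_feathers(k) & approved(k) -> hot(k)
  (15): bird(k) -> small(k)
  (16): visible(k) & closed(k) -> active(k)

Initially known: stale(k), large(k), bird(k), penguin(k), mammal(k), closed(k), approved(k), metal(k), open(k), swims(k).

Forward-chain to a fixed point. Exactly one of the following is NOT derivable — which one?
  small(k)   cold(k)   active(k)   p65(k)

p65(k)

Round 1: (1) [stale(k) -> p48(k)]; (3) [stale(k) -> valid(k)]; (4) [mammal(k) & stale(k) -> locked(k)]; (12) [metal(k) & open(k) -> green(k)]; (15) [bird(k) -> small(k)]. New: p48(k), valid(k), locked(k), green(k), small(k).
Round 2: (2) [small(k) & large(k) -> flies(k)]; (6) [locked(k) & metal(k) -> ready(k)]; (13) [green(k) -> p37(k)]. New: flies(k), ready(k), p37(k).
Round 3: (10) [ready(k) -> red(k)]. New: red(k).
Round 4: (7) [red(k) & flies(k) -> cold(k)]. New: cold(k).
Round 5: (11) [cold(k) & green(k) -> active(k)]. New: active(k).
Derived: small(k) (round 1), active(k) (round 5), cold(k) (round 4). p65(k) never appears in any round.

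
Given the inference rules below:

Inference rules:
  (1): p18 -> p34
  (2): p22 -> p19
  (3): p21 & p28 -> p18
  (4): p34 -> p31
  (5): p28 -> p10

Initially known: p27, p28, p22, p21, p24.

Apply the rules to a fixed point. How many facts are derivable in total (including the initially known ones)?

Round 1 — (2), (3), (5), derive p19, p18, p10.
Round 2 — (1), derive p34.
Round 3 — (4), derive p31.
Closure: {p10, p18, p19, p21, p22, p24, p27, p28, p31, p34} — 10 facts.

10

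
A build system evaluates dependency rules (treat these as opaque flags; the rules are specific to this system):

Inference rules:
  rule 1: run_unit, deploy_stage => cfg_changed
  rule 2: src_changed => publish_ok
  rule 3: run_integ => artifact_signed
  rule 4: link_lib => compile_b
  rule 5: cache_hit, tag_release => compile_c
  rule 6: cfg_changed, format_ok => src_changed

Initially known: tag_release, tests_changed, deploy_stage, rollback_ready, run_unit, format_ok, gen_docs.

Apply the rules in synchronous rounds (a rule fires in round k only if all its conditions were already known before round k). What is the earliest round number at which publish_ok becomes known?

[1] rule 1 [run_unit, deploy_stage => cfg_changed]. ⇒ new: cfg_changed.
[2] rule 6 [cfg_changed, format_ok => src_changed]. ⇒ new: src_changed.
[3] rule 2 [src_changed => publish_ok]. ⇒ new: publish_ok.
publish_ok first appears in round 3.

3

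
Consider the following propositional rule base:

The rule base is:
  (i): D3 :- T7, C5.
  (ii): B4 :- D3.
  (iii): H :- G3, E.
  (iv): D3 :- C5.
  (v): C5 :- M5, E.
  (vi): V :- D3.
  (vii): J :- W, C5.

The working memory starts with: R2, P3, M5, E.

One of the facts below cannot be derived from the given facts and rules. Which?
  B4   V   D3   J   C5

J

Round 1 fires (v), giving C5.
Round 2 fires (iv), giving D3.
Round 3 fires (ii), (vi), giving B4, V.
Derived: V (round 3), B4 (round 3), C5 (round 1), D3 (round 2). J never appears in any round.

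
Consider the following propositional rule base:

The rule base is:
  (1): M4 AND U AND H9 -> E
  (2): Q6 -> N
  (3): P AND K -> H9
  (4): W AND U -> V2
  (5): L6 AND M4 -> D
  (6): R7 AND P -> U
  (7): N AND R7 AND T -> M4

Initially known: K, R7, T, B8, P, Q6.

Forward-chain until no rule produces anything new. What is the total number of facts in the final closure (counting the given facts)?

Round 1: (2) [Q6 -> N]; (3) [P AND K -> H9]; (6) [R7 AND P -> U]. Adds N, H9, U.
Round 2: (7) [N AND R7 AND T -> M4]. Adds M4.
Round 3: (1) [M4 AND U AND H9 -> E]. Adds E.
Closure: {B8, E, H9, K, M4, N, P, Q6, R7, T, U} — 11 facts.

11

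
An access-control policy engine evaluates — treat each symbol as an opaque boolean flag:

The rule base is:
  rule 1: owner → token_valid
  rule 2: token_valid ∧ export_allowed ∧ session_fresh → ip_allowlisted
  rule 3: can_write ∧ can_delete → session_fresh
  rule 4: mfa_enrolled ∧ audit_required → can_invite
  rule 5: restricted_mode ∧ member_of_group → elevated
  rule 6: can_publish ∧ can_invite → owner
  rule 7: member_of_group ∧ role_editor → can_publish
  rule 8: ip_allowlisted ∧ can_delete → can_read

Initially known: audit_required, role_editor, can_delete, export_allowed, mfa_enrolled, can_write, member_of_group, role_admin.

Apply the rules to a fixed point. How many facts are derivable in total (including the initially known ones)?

15

Round 1: rule 3 [can_write ∧ can_delete → session_fresh]; rule 4 [mfa_enrolled ∧ audit_required → can_invite]; rule 7 [member_of_group ∧ role_editor → can_publish]. New: session_fresh, can_invite, can_publish.
Round 2: rule 6 [can_publish ∧ can_invite → owner]. New: owner.
Round 3: rule 1 [owner → token_valid]. New: token_valid.
Round 4: rule 2 [token_valid ∧ export_allowed ∧ session_fresh → ip_allowlisted]. New: ip_allowlisted.
Round 5: rule 8 [ip_allowlisted ∧ can_delete → can_read]. New: can_read.
Closure: {audit_required, can_delete, can_invite, can_publish, can_read, can_write, export_allowed, ip_allowlisted, member_of_group, mfa_enrolled, owner, role_admin, role_editor, session_fresh, token_valid} — 15 facts.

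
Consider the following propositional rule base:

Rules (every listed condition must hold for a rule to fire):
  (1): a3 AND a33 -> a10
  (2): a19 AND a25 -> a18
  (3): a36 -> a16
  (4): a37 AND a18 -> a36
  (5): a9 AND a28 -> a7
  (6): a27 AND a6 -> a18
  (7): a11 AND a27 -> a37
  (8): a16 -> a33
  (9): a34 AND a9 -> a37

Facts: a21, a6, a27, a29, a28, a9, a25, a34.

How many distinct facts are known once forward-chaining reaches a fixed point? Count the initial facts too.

14

Round 1: (5) [a9 AND a28 -> a7]; (6) [a27 AND a6 -> a18]; (9) [a34 AND a9 -> a37]. Adds a7, a18, a37.
Round 2: (4) [a37 AND a18 -> a36]. Adds a36.
Round 3: (3) [a36 -> a16]. Adds a16.
Round 4: (8) [a16 -> a33]. Adds a33.
Closure: {a16, a18, a21, a25, a27, a28, a29, a33, a34, a36, a37, a6, a7, a9} — 14 facts.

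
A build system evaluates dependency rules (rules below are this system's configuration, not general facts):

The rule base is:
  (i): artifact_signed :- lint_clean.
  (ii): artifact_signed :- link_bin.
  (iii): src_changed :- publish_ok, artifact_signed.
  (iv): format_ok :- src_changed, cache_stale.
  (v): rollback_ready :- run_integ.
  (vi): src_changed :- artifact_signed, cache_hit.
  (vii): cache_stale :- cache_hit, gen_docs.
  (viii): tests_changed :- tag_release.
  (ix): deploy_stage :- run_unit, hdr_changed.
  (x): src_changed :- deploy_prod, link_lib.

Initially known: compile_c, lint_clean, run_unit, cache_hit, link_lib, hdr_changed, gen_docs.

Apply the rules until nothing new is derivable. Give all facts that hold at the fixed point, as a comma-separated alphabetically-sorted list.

artifact_signed, cache_hit, cache_stale, compile_c, deploy_stage, format_ok, gen_docs, hdr_changed, link_lib, lint_clean, run_unit, src_changed

Round 1 fires (i), (vii), (ix), giving artifact_signed, cache_stale, deploy_stage.
Round 2 fires (vi), giving src_changed.
Round 3 fires (iv), giving format_ok.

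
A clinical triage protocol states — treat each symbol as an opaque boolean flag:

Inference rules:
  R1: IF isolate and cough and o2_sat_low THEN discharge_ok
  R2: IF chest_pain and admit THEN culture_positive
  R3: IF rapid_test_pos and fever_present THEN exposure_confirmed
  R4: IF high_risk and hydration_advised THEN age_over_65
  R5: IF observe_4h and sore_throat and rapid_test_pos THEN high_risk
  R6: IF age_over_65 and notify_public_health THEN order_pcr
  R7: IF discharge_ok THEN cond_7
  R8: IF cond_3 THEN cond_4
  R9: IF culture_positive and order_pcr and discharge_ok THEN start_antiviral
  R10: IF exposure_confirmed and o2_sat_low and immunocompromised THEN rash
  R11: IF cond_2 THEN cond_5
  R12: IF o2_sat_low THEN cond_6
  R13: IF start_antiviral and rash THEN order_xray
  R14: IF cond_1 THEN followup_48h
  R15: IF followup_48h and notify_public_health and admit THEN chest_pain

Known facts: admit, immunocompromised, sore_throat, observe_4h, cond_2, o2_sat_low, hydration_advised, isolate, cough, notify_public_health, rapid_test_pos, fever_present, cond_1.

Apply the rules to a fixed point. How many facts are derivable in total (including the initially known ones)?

Round 1 — R1, R3, R5, R11, R12, R14, derive discharge_ok, exposure_confirmed, high_risk, cond_5, cond_6, followup_48h.
Round 2 — R4, R7, R10, R15, derive age_over_65, cond_7, rash, chest_pain.
Round 3 — R2, R6, derive culture_positive, order_pcr.
Round 4 — R9, derive start_antiviral.
Round 5 — R13, derive order_xray.
Closure: {admit, age_over_65, chest_pain, cond_1, cond_2, cond_5, cond_6, cond_7, cough, culture_positive, discharge_ok, exposure_confirmed, fever_present, followup_48h, high_risk, hydration_advised, immunocompromised, isolate, notify_public_health, o2_sat_low, observe_4h, order_pcr, order_xray, rapid_test_pos, rash, sore_throat, start_antiviral} — 27 facts.

27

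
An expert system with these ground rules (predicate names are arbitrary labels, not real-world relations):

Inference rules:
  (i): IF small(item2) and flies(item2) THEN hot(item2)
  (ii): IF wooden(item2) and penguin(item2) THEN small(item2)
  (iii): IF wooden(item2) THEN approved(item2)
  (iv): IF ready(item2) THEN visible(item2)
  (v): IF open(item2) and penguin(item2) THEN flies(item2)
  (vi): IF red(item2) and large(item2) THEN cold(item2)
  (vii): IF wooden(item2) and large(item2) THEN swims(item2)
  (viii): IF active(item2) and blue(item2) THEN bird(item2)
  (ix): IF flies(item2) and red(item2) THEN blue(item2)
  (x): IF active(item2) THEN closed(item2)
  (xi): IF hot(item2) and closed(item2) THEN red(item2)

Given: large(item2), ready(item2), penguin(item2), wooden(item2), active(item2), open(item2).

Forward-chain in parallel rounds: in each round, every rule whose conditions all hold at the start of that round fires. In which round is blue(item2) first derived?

Round 1: (ii) [IF wooden(item2) and penguin(item2) THEN small(item2)]; (iii) [IF wooden(item2) THEN approved(item2)]; (iv) [IF ready(item2) THEN visible(item2)]; (v) [IF open(item2) and penguin(item2) THEN flies(item2)]; (vii) [IF wooden(item2) and large(item2) THEN swims(item2)]; (x) [IF active(item2) THEN closed(item2)]. New: small(item2), approved(item2), visible(item2), flies(item2), swims(item2), closed(item2).
Round 2: (i) [IF small(item2) and flies(item2) THEN hot(item2)]. New: hot(item2).
Round 3: (xi) [IF hot(item2) and closed(item2) THEN red(item2)]. New: red(item2).
Round 4: (vi) [IF red(item2) and large(item2) THEN cold(item2)]; (ix) [IF flies(item2) and red(item2) THEN blue(item2)]. New: cold(item2), blue(item2).
blue(item2) first appears in round 4.

4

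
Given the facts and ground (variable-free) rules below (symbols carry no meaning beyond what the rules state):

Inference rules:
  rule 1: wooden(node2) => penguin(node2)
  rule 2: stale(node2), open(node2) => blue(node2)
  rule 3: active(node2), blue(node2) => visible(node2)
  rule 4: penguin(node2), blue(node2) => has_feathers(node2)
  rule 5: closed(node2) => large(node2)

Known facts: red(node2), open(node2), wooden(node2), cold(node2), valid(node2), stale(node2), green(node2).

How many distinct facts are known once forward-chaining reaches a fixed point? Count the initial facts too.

[1] rule 1 [wooden(node2) => penguin(node2)]; rule 2 [stale(node2), open(node2) => blue(node2)]. ⇒ new: penguin(node2), blue(node2).
[2] rule 4 [penguin(node2), blue(node2) => has_feathers(node2)]. ⇒ new: has_feathers(node2).
Closure: {blue(node2), cold(node2), green(node2), has_feathers(node2), open(node2), penguin(node2), red(node2), stale(node2), valid(node2), wooden(node2)} — 10 facts.

10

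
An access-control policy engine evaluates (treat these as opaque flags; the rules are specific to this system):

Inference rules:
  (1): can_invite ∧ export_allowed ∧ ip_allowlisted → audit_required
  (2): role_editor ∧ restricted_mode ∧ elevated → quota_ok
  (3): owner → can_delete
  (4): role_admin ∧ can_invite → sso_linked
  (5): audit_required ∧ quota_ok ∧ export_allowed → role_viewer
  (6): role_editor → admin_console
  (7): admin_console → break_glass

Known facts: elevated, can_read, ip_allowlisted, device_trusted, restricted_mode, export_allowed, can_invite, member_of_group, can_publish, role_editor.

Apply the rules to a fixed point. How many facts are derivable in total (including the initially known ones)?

Round 1: (1) [can_invite ∧ export_allowed ∧ ip_allowlisted → audit_required]; (2) [role_editor ∧ restricted_mode ∧ elevated → quota_ok]; (6) [role_editor → admin_console]. New: audit_required, quota_ok, admin_console.
Round 2: (5) [audit_required ∧ quota_ok ∧ export_allowed → role_viewer]; (7) [admin_console → break_glass]. New: role_viewer, break_glass.
Closure: {admin_console, audit_required, break_glass, can_invite, can_publish, can_read, device_trusted, elevated, export_allowed, ip_allowlisted, member_of_group, quota_ok, restricted_mode, role_editor, role_viewer} — 15 facts.

15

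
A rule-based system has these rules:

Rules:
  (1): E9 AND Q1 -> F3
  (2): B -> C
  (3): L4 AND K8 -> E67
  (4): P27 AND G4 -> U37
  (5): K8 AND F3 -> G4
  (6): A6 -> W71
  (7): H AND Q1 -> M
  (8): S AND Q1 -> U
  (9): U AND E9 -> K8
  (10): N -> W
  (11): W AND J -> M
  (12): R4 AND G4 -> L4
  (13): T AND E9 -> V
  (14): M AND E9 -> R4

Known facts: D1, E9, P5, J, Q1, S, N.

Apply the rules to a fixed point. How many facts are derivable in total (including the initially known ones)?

16

[1] (1) [E9 AND Q1 -> F3]; (8) [S AND Q1 -> U]; (10) [N -> W]. ⇒ new: F3, U, W.
[2] (9) [U AND E9 -> K8]; (11) [W AND J -> M]. ⇒ new: K8, M.
[3] (5) [K8 AND F3 -> G4]; (14) [M AND E9 -> R4]. ⇒ new: G4, R4.
[4] (12) [R4 AND G4 -> L4]. ⇒ new: L4.
[5] (3) [L4 AND K8 -> E67]. ⇒ new: E67.
Closure: {D1, E67, E9, F3, G4, J, K8, L4, M, N, P5, Q1, R4, S, U, W} — 16 facts.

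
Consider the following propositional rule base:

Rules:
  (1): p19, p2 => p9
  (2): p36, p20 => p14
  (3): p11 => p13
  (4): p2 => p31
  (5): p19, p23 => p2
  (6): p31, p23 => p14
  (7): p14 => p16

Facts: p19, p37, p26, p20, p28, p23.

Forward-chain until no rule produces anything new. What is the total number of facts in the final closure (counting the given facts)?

Round 1 — (5), derive p2.
Round 2 — (1), (4), derive p9, p31.
Round 3 — (6), derive p14.
Round 4 — (7), derive p16.
Closure: {p14, p16, p19, p2, p20, p23, p26, p28, p31, p37, p9} — 11 facts.

11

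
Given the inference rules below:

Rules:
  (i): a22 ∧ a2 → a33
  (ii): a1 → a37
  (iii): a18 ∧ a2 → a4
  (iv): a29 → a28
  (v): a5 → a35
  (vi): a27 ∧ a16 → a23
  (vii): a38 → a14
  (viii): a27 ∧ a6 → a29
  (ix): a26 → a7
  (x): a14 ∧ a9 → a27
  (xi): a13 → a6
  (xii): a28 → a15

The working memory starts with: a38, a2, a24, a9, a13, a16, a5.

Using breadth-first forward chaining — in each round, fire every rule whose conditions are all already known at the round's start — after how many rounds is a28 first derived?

Round 1: (v) [a5 → a35]; (vii) [a38 → a14]; (xi) [a13 → a6]. New: a35, a14, a6.
Round 2: (x) [a14 ∧ a9 → a27]. New: a27.
Round 3: (vi) [a27 ∧ a16 → a23]; (viii) [a27 ∧ a6 → a29]. New: a23, a29.
Round 4: (iv) [a29 → a28]. New: a28.
a28 first appears in round 4.

4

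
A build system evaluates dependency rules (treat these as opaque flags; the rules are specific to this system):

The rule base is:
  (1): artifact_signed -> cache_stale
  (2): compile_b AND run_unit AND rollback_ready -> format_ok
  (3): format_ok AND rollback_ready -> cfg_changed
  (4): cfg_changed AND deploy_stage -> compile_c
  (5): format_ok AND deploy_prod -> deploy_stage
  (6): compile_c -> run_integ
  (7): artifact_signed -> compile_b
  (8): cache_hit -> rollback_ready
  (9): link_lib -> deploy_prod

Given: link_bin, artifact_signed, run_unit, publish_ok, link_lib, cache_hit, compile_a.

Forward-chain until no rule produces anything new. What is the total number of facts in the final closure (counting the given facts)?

Round 1: (1) [artifact_signed -> cache_stale]; (7) [artifact_signed -> compile_b]; (8) [cache_hit -> rollback_ready]; (9) [link_lib -> deploy_prod]. New: cache_stale, compile_b, rollback_ready, deploy_prod.
Round 2: (2) [compile_b AND run_unit AND rollback_ready -> format_ok]. New: format_ok.
Round 3: (3) [format_ok AND rollback_ready -> cfg_changed]; (5) [format_ok AND deploy_prod -> deploy_stage]. New: cfg_changed, deploy_stage.
Round 4: (4) [cfg_changed AND deploy_stage -> compile_c]. New: compile_c.
Round 5: (6) [compile_c -> run_integ]. New: run_integ.
Closure: {artifact_signed, cache_hit, cache_stale, cfg_changed, compile_a, compile_b, compile_c, deploy_prod, deploy_stage, format_ok, link_bin, link_lib, publish_ok, rollback_ready, run_integ, run_unit} — 16 facts.

16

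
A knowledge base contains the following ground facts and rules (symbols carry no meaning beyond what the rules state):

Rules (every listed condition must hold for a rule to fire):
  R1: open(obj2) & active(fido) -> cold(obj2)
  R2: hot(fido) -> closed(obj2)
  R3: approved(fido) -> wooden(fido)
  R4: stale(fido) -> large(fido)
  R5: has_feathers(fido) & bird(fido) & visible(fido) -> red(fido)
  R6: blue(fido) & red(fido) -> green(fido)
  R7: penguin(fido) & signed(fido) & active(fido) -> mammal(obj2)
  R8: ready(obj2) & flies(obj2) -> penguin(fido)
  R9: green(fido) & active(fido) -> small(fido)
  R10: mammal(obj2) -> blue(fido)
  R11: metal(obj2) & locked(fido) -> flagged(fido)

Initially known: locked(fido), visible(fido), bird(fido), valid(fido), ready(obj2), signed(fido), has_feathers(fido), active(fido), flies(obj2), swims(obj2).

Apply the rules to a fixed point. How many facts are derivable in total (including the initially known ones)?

16

Round 1: R5 [has_feathers(fido) & bird(fido) & visible(fido) -> red(fido)]; R8 [ready(obj2) & flies(obj2) -> penguin(fido)]. Adds red(fido), penguin(fido).
Round 2: R7 [penguin(fido) & signed(fido) & active(fido) -> mammal(obj2)]. Adds mammal(obj2).
Round 3: R10 [mammal(obj2) -> blue(fido)]. Adds blue(fido).
Round 4: R6 [blue(fido) & red(fido) -> green(fido)]. Adds green(fido).
Round 5: R9 [green(fido) & active(fido) -> small(fido)]. Adds small(fido).
Closure: {active(fido), bird(fido), blue(fido), flies(obj2), green(fido), has_feathers(fido), locked(fido), mammal(obj2), penguin(fido), ready(obj2), red(fido), signed(fido), small(fido), swims(obj2), valid(fido), visible(fido)} — 16 facts.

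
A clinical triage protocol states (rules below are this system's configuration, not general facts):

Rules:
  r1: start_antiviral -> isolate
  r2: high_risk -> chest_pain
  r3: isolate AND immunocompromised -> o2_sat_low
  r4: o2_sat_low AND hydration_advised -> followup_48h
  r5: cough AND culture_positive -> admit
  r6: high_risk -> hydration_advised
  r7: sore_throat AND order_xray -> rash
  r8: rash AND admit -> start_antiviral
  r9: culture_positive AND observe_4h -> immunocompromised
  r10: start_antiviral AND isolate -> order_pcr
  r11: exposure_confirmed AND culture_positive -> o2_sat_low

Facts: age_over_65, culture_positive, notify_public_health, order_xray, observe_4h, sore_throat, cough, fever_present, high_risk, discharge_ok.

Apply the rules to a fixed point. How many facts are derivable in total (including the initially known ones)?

20

Round 1: r2 [high_risk -> chest_pain]; r5 [cough AND culture_positive -> admit]; r6 [high_risk -> hydration_advised]; r7 [sore_throat AND order_xray -> rash]; r9 [culture_positive AND observe_4h -> immunocompromised]. New: chest_pain, admit, hydration_advised, rash, immunocompromised.
Round 2: r8 [rash AND admit -> start_antiviral]. New: start_antiviral.
Round 3: r1 [start_antiviral -> isolate]. New: isolate.
Round 4: r3 [isolate AND immunocompromised -> o2_sat_low]; r10 [start_antiviral AND isolate -> order_pcr]. New: o2_sat_low, order_pcr.
Round 5: r4 [o2_sat_low AND hydration_advised -> followup_48h]. New: followup_48h.
Closure: {admit, age_over_65, chest_pain, cough, culture_positive, discharge_ok, fever_present, followup_48h, high_risk, hydration_advised, immunocompromised, isolate, notify_public_health, o2_sat_low, observe_4h, order_pcr, order_xray, rash, sore_throat, start_antiviral} — 20 facts.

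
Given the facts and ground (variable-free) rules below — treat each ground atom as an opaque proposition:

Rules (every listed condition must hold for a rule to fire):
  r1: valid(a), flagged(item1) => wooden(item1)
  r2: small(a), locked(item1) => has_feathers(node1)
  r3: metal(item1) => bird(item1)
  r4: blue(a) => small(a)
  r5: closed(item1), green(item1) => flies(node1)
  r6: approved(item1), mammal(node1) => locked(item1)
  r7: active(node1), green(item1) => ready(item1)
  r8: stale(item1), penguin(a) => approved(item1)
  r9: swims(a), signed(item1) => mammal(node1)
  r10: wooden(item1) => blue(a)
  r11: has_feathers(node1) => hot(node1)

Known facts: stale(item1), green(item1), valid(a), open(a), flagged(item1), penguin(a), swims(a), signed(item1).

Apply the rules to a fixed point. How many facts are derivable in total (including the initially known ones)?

Round 1 fires r1, r8, r9, giving wooden(item1), approved(item1), mammal(node1).
Round 2 fires r6, r10, giving locked(item1), blue(a).
Round 3 fires r4, giving small(a).
Round 4 fires r2, giving has_feathers(node1).
Round 5 fires r11, giving hot(node1).
Closure: {approved(item1), blue(a), flagged(item1), green(item1), has_feathers(node1), hot(node1), locked(item1), mammal(node1), open(a), penguin(a), signed(item1), small(a), stale(item1), swims(a), valid(a), wooden(item1)} — 16 facts.

16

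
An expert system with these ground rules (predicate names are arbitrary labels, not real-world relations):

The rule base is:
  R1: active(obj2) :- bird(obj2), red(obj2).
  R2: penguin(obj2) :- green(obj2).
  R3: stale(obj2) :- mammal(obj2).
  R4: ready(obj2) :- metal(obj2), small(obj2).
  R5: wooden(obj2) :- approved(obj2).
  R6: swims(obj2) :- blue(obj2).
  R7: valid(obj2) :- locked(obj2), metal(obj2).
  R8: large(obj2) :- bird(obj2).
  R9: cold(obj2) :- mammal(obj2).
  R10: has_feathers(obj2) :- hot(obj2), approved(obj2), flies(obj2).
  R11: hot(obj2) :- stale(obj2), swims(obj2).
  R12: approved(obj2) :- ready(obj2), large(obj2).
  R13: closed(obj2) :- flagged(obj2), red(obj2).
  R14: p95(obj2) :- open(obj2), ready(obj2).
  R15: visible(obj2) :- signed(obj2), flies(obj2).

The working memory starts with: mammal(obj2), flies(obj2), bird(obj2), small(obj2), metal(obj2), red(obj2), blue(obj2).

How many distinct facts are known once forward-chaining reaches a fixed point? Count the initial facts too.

Round 1 fires R1, R3, R4, R6, R8, R9, giving active(obj2), stale(obj2), ready(obj2), swims(obj2), large(obj2), cold(obj2).
Round 2 fires R11, R12, giving hot(obj2), approved(obj2).
Round 3 fires R5, R10, giving wooden(obj2), has_feathers(obj2).
Closure: {active(obj2), approved(obj2), bird(obj2), blue(obj2), cold(obj2), flies(obj2), has_feathers(obj2), hot(obj2), large(obj2), mammal(obj2), metal(obj2), ready(obj2), red(obj2), small(obj2), stale(obj2), swims(obj2), wooden(obj2)} — 17 facts.

17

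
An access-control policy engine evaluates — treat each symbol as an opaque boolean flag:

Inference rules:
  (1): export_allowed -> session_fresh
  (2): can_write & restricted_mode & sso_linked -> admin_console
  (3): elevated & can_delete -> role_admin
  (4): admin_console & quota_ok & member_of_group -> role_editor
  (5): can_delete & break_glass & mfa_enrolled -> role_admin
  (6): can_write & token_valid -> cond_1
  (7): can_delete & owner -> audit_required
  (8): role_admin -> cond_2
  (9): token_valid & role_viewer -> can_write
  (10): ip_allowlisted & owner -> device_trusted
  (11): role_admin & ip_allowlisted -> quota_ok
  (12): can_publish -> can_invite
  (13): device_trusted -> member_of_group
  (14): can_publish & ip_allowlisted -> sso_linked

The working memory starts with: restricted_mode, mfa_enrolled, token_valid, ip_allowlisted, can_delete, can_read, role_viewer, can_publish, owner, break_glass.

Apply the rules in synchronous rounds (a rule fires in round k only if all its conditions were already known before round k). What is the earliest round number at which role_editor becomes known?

3

Round 1 fires (5), (7), (9), (10), (12), (14), giving role_admin, audit_required, can_write, device_trusted, can_invite, sso_linked.
Round 2 fires (2), (6), (8), (11), (13), giving admin_console, cond_1, cond_2, quota_ok, member_of_group.
Round 3 fires (4), giving role_editor.
role_editor first appears in round 3.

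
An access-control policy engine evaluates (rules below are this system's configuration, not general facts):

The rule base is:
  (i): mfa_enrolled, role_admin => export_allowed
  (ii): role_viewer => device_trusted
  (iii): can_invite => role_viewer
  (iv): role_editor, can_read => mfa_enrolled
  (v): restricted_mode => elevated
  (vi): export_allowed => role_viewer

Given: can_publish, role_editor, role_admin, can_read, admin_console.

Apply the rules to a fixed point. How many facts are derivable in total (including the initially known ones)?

[1] (iv) [role_editor, can_read => mfa_enrolled]. ⇒ new: mfa_enrolled.
[2] (i) [mfa_enrolled, role_admin => export_allowed]. ⇒ new: export_allowed.
[3] (vi) [export_allowed => role_viewer]. ⇒ new: role_viewer.
[4] (ii) [role_viewer => device_trusted]. ⇒ new: device_trusted.
Closure: {admin_console, can_publish, can_read, device_trusted, export_allowed, mfa_enrolled, role_admin, role_editor, role_viewer} — 9 facts.

9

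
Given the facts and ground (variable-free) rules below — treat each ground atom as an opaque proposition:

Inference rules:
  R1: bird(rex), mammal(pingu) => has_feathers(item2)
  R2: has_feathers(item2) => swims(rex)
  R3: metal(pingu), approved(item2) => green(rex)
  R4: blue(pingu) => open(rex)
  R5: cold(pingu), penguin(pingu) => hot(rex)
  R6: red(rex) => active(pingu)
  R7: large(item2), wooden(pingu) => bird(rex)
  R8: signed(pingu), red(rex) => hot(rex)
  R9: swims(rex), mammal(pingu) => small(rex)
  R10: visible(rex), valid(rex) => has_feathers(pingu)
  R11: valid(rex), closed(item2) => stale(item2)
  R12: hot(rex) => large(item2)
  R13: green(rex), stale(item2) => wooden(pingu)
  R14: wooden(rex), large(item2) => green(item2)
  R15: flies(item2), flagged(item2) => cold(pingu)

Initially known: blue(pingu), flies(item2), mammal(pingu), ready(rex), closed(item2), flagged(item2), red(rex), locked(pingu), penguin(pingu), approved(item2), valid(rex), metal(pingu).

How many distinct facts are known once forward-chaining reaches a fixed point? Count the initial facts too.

24

Round 1: R3 [metal(pingu), approved(item2) => green(rex)]; R4 [blue(pingu) => open(rex)]; R6 [red(rex) => active(pingu)]; R11 [valid(rex), closed(item2) => stale(item2)]; R15 [flies(item2), flagged(item2) => cold(pingu)]. Adds green(rex), open(rex), active(pingu), stale(item2), cold(pingu).
Round 2: R5 [cold(pingu), penguin(pingu) => hot(rex)]; R13 [green(rex), stale(item2) => wooden(pingu)]. Adds hot(rex), wooden(pingu).
Round 3: R12 [hot(rex) => large(item2)]. Adds large(item2).
Round 4: R7 [large(item2), wooden(pingu) => bird(rex)]. Adds bird(rex).
Round 5: R1 [bird(rex), mammal(pingu) => has_feathers(item2)]. Adds has_feathers(item2).
Round 6: R2 [has_feathers(item2) => swims(rex)]. Adds swims(rex).
Round 7: R9 [swims(rex), mammal(pingu) => small(rex)]. Adds small(rex).
Closure: {active(pingu), approved(item2), bird(rex), blue(pingu), closed(item2), cold(pingu), flagged(item2), flies(item2), green(rex), has_feathers(item2), hot(rex), large(item2), locked(pingu), mammal(pingu), metal(pingu), open(rex), penguin(pingu), ready(rex), red(rex), small(rex), stale(item2), swims(rex), valid(rex), wooden(pingu)} — 24 facts.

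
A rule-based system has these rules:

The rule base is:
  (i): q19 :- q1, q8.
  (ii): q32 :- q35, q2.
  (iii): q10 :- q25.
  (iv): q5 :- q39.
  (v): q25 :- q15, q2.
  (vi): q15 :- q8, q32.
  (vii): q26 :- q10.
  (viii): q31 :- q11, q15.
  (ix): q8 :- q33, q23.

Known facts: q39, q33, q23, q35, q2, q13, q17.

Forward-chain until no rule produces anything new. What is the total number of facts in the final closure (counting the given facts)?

Round 1 fires (ii), (iv), (ix), giving q32, q5, q8.
Round 2 fires (vi), giving q15.
Round 3 fires (v), giving q25.
Round 4 fires (iii), giving q10.
Round 5 fires (vii), giving q26.
Closure: {q10, q13, q15, q17, q2, q23, q25, q26, q32, q33, q35, q39, q5, q8} — 14 facts.

14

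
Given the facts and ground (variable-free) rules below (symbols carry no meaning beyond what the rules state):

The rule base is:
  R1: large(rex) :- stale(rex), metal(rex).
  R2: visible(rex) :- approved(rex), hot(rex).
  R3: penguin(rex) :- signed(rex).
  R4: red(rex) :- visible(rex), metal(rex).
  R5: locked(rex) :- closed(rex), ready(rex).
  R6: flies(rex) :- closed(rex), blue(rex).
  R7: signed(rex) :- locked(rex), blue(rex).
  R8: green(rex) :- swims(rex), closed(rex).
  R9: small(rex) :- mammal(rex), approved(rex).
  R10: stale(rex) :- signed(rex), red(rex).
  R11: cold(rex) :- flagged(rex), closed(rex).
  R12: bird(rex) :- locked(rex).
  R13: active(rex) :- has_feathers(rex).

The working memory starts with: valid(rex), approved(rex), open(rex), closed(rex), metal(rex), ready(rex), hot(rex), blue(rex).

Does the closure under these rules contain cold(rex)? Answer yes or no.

no

Round 1: R2 [visible(rex) :- approved(rex), hot(rex).]; R5 [locked(rex) :- closed(rex), ready(rex).]; R6 [flies(rex) :- closed(rex), blue(rex).]. New: visible(rex), locked(rex), flies(rex).
Round 2: R4 [red(rex) :- visible(rex), metal(rex).]; R7 [signed(rex) :- locked(rex), blue(rex).]; R12 [bird(rex) :- locked(rex).]. New: red(rex), signed(rex), bird(rex).
Round 3: R3 [penguin(rex) :- signed(rex).]; R10 [stale(rex) :- signed(rex), red(rex).]. New: penguin(rex), stale(rex).
Round 4: R1 [large(rex) :- stale(rex), metal(rex).]. New: large(rex).
Fixed point reached. cold(rex) is concluded only by R11; R11 needs flagged(rex) (never derived).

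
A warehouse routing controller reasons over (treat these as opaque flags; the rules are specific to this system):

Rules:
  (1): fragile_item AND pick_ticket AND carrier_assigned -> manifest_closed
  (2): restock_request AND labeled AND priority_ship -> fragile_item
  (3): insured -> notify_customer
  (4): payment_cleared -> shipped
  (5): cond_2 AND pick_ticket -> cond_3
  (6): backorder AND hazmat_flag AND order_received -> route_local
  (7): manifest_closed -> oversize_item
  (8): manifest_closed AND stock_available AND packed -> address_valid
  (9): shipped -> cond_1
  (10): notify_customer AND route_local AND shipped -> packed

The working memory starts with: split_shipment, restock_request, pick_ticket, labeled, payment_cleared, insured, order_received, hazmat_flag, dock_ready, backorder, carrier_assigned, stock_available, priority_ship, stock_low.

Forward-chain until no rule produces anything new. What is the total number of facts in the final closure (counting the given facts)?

Round 1 — (2), (3), (4), (6), derive fragile_item, notify_customer, shipped, route_local.
Round 2 — (1), (9), (10), derive manifest_closed, cond_1, packed.
Round 3 — (7), (8), derive oversize_item, address_valid.
Closure: {address_valid, backorder, carrier_assigned, cond_1, dock_ready, fragile_item, hazmat_flag, insured, labeled, manifest_closed, notify_customer, order_received, oversize_item, packed, payment_cleared, pick_ticket, priority_ship, restock_request, route_local, shipped, split_shipment, stock_available, stock_low} — 23 facts.

23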